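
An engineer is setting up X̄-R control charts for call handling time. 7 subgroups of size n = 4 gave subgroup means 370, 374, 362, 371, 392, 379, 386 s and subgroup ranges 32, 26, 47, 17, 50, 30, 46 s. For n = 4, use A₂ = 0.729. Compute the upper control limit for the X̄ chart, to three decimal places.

X̄̄ = (370 + 374 + 362 + 371 + 392 + 379 + 386) / 7 = 2634.0000 / 7 = 376.2857
R̄ = (32 + 26 + 47 + 17 + 50 + 30 + 46) / 7 = 248.0000 / 7 = 35.4286
UCL = X̄̄ + A₂·R̄ = 376.2857 + 0.729 × 35.4286 = 402.1131

402.113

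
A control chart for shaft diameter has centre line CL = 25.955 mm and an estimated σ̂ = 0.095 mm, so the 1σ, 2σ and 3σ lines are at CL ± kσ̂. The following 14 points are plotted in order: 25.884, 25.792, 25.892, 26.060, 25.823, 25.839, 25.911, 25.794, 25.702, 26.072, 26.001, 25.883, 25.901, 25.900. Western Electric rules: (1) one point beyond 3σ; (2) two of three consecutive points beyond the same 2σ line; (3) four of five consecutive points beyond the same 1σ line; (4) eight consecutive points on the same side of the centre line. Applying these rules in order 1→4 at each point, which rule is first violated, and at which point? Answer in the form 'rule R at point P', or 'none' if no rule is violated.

Zone of each point (C = within 1σ̂, B = 1σ̂–2σ̂, A = 2σ̂–3σ̂, * = beyond 3σ̂; sign = side of CL): 1:-C, 2:-B, 3:-C, 4:+B, 5:-B, 6:-B, 7:-C, 8:-B, 9:-A, 10:+B, 11:+C, 12:-C, 13:-C, 14:-C
Rule 3 (four of five consecutive points beyond the same 1σ limit) is satisfied at point 9.

rule 3 at point 9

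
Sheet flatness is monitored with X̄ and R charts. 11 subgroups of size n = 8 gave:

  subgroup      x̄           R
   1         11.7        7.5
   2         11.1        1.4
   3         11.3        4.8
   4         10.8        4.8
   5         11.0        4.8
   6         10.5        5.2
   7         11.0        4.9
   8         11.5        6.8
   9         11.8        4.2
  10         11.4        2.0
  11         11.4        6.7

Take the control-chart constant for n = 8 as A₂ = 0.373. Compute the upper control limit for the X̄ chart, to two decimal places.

13.03

X̄̄ = (11.7 + 11.1 + 11.3 + 10.8 + 11.0 + 10.5 + 11.0 + 11.5 + 11.8 + 11.4 + 11.4) / 11 = 123.5000 / 11 = 11.2273
R̄ = (7.5 + 1.4 + 4.8 + 4.8 + 4.8 + 5.2 + 4.9 + 6.8 + 4.2 + 2.0 + 6.7) / 11 = 53.1000 / 11 = 4.8273
UCL = X̄̄ + A₂·R̄ = 11.2273 + 0.373 × 4.8273 = 13.0278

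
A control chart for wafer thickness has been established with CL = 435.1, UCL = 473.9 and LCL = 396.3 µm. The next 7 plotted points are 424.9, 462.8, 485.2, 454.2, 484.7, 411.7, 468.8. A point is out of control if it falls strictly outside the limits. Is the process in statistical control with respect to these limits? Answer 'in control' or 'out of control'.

out of control

Compare each point to [396.3, 473.9]: sample 3 = 485.2 > UCL; sample 5 = 484.7 > UCL.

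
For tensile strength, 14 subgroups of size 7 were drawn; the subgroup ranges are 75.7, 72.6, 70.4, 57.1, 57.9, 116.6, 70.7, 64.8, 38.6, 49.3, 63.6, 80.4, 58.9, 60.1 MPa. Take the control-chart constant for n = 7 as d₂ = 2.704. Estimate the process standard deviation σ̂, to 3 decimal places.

R̄ = (75.7 + 72.6 + 70.4 + 57.1 + 57.9 + 116.6 + 70.7 + 64.8 + 38.6 + 49.3 + 63.6 + 80.4 + 58.9 + 60.1) / 14 = 66.9071
σ̂ = R̄ / d₂ = 66.9071 / 2.704 = 24.7438

24.744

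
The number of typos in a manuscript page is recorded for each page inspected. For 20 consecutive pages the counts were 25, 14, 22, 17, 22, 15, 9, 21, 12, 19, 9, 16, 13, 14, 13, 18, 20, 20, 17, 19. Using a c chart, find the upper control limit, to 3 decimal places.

29.028

c̄ = (25 + 14 + 22 + 17 + 22 + 15 + 9 + 21 + 12 + 19 + 9 + 16 + 13 + 14 + 13 + 18 + 20 + 20 + 17 + 19) / 20 = 335 / 20 = 16.7500
UCL = c̄ + 3√c̄ = 16.7500 + 3 × √16.7500 = 16.7500 + 3 × 4.0927 = 29.0280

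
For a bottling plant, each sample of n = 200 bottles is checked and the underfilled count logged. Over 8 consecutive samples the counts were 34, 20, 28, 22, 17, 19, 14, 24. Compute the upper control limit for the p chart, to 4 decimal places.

0.1780

p̄ = Σdᵢ / (k·n) = 178 / (8 × 200) = 0.11125
UCL = p̄ + 3·√(p̄(1−p̄)/n) = 0.11125 + 3 × √(0.11125×0.88875/200) = 0.11125 + 3 × 0.02223 = 0.17795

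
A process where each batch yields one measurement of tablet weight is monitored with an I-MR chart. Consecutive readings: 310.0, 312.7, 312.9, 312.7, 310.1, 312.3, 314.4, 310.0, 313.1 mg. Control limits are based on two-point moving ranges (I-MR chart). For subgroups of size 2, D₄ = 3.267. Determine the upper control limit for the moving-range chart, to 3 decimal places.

7.147

Moving ranges: 2.7, 0.2, 0.2, 2.6, 2.2, 2.1, 4.4, 3.1; M̄R̄ = 17.5000 / 8 = 2.1875
UCL_MR = D₄·M̄R̄ = 3.267 × 2.1875 = 7.1466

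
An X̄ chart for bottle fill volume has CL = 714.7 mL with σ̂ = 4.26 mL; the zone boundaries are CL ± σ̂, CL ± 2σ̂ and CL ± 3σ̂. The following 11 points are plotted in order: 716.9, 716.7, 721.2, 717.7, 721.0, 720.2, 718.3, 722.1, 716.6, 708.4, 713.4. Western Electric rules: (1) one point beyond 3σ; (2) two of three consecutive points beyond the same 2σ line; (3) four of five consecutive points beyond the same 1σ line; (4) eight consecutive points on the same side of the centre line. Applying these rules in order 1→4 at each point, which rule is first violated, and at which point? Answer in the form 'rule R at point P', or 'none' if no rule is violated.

Zone of each point (C = within 1σ̂, B = 1σ̂–2σ̂, A = 2σ̂–3σ̂, * = beyond 3σ̂; sign = side of CL): 1:+C, 2:+C, 3:+B, 4:+C, 5:+B, 6:+B, 7:+C, 8:+B, 9:+C, 10:-B, 11:-C
Rule 4 (eight consecutive points on the same side of the centre line) is satisfied at point 8.

rule 4 at point 8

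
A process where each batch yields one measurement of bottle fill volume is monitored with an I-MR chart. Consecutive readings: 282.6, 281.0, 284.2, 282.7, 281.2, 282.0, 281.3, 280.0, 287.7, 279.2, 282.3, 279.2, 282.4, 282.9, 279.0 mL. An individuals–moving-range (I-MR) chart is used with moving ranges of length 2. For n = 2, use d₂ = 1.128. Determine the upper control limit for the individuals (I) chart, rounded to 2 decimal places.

X̄ = (282.6 + 281.0 + 284.2 + 282.7 + 281.2 + 282.0 + 281.3 + 280.0 + 287.7 + 279.2 + 282.3 + 279.2 + 282.4 + 282.9 + 279.0) / 15 = 281.8467
Moving ranges: 1.6, 3.2, 1.5, 1.5, 0.8, 0.7, 1.3, 7.7, 8.5, 3.1, 3.1, 3.2, 0.5, 3.9; M̄R̄ = 40.6000 / 14 = 2.9000
UCL = X̄ + 3·M̄R̄/d₂ = 281.8467 + 3 × 2.9000 / 1.128 = 289.5594

289.56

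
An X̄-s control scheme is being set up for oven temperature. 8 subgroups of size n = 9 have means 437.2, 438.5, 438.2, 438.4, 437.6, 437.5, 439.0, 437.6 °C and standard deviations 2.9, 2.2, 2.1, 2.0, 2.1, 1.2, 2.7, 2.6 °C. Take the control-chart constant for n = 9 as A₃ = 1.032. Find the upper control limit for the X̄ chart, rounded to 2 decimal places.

440.30

X̄̄ = (437.2 + 438.5 + 438.2 + 438.4 + 437.6 + 437.5 + 439.0 + 437.6) / 8 = 438.0000
s̄ = (2.9 + 2.2 + 2.1 + 2.0 + 2.1 + 1.2 + 2.7 + 2.6) / 8 = 2.2250
UCL = X̄̄ + A₃·s̄ = 438.0000 + 1.032 × 2.2250 = 440.2962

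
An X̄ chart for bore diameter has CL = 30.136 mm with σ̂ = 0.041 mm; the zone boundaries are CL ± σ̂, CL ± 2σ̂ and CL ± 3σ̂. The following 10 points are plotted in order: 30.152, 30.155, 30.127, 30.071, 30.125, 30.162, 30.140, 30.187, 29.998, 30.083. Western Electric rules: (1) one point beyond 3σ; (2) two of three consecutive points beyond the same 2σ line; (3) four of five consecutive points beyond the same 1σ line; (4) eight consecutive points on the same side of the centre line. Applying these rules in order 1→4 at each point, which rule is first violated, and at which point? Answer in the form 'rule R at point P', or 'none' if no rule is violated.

rule 1 at point 9

Zone of each point (C = within 1σ̂, B = 1σ̂–2σ̂, A = 2σ̂–3σ̂, * = beyond 3σ̂; sign = side of CL): 1:+C, 2:+C, 3:-C, 4:-B, 5:-C, 6:+C, 7:+C, 8:+B, 9:-*, 10:-B
Rule 1 (one point beyond the 3σ limits) is satisfied at point 9.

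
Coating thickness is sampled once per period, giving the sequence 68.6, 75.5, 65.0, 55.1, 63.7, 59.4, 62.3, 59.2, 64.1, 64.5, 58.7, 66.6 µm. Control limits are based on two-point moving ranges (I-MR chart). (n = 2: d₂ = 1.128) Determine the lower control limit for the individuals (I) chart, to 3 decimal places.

47.794

X̄ = (68.6 + 75.5 + 65.0 + 55.1 + 63.7 + 59.4 + 62.3 + 59.2 + 64.1 + 64.5 + 58.7 + 66.6) / 12 = 63.5583
Moving ranges: 6.9, 10.5, 9.9, 8.6, 4.3, 2.9, 3.1, 4.9, 0.4, 5.8, 7.9; M̄R̄ = 65.2000 / 11 = 5.9273
LCL = X̄ − 3·M̄R̄/d₂ = 63.5583 − 3 × 5.9273 / 1.128 = 47.7943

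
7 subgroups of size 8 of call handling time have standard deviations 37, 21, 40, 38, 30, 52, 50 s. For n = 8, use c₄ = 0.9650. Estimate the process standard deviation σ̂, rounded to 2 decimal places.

39.67

s̄ = (37 + 21 + 40 + 38 + 30 + 52 + 50) / 7 = 38.2857
σ̂ = s̄ / c₄ = 38.2857 / 0.9650 = 39.6743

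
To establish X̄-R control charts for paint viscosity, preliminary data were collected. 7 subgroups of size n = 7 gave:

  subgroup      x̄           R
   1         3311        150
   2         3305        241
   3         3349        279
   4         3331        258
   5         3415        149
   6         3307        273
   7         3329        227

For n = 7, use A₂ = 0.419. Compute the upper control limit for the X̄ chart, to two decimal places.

3429.68

X̄̄ = (3311 + 3305 + 3349 + 3331 + 3415 + 3307 + 3329) / 7 = 23347.0000 / 7 = 3335.2857
R̄ = (150 + 241 + 279 + 258 + 149 + 273 + 227) / 7 = 1577.0000 / 7 = 225.2857
UCL = X̄̄ + A₂·R̄ = 3335.2857 + 0.419 × 225.2857 = 3429.6804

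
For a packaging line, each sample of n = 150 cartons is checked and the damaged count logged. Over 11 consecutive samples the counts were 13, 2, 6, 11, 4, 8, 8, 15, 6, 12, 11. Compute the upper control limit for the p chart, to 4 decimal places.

p̄ = Σdᵢ / (k·n) = 96 / (11 × 150) = 0.05818
UCL = p̄ + 3·√(p̄(1−p̄)/n) = 0.05818 + 3 × √(0.05818×0.94182/150) = 0.05818 + 3 × 0.01911 = 0.11552

0.1155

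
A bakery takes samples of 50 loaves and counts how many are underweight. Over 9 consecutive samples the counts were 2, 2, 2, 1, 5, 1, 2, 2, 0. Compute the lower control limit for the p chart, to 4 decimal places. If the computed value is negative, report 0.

0.0000

p̄ = Σdᵢ / (k·n) = 17 / (9 × 50) = 0.03778
LCL = p̄ − 3·√(p̄(1−p̄)/n) = 0.03778 − 3 × 0.02696 = -0.04311 → 0 (negative, so LCL = 0)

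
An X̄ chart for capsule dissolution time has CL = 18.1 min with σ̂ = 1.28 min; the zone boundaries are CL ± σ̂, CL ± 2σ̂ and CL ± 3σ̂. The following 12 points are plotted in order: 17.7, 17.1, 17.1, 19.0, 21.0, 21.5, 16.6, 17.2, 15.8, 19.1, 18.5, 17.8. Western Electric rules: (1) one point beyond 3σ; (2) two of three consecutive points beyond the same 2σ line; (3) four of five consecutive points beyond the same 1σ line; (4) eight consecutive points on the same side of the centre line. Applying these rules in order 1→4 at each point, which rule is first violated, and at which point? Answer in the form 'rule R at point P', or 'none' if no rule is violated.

rule 2 at point 6

Zone of each point (C = within 1σ̂, B = 1σ̂–2σ̂, A = 2σ̂–3σ̂, * = beyond 3σ̂; sign = side of CL): 1:-C, 2:-C, 3:-C, 4:+C, 5:+A, 6:+A, 7:-B, 8:-C, 9:-B, 10:+C, 11:+C, 12:-C
Rule 2 (two of three consecutive points beyond the same 2σ limit) is satisfied at point 6.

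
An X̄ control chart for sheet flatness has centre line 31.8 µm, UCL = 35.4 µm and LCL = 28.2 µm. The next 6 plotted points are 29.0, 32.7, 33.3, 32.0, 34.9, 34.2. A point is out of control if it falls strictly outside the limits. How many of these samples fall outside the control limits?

0

All 6 points lie within [28.2, 35.4].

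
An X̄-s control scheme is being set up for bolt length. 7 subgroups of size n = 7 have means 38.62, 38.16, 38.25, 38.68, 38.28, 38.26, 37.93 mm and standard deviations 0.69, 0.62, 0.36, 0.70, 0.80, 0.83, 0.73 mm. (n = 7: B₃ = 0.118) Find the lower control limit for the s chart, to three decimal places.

0.080

s̄ = (0.69 + 0.62 + 0.36 + 0.70 + 0.80 + 0.83 + 0.73) / 7 = 0.6757
LCL_s = B₃·s̄ = 0.118 × 0.6757 = 0.0797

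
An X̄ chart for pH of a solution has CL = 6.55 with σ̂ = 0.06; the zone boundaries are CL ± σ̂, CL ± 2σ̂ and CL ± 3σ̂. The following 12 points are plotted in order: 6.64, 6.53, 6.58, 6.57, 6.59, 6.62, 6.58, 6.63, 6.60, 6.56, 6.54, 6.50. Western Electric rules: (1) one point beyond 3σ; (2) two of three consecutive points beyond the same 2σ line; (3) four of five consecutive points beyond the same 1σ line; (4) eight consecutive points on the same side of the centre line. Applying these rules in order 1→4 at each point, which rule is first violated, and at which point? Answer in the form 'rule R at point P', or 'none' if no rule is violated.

Zone of each point (C = within 1σ̂, B = 1σ̂–2σ̂, A = 2σ̂–3σ̂, * = beyond 3σ̂; sign = side of CL): 1:+B, 2:-C, 3:+C, 4:+C, 5:+C, 6:+B, 7:+C, 8:+B, 9:+C, 10:+C, 11:-C, 12:-C
Rule 4 (eight consecutive points on the same side of the centre line) is satisfied at point 10.

rule 4 at point 10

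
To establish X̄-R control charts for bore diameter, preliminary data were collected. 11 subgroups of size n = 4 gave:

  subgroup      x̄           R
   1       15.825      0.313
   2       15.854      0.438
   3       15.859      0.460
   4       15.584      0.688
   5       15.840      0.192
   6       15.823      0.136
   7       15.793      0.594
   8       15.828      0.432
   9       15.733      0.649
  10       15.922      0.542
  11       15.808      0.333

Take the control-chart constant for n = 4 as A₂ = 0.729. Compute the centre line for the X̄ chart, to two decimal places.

15.81

X̄̄ = (15.825 + 15.854 + 15.859 + 15.584 + 15.840 + 15.823 + 15.793 + 15.828 + 15.733 + 15.922 + 15.808) / 11 = 173.8690 / 11 = 15.8063
CL = X̄̄ = 15.8063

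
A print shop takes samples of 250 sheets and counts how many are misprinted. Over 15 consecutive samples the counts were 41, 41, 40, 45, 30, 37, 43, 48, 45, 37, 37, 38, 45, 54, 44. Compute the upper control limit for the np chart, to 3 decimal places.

59.344

p̄ = Σdᵢ / (k·n) = 625 / (15 × 250) = 0.16667
UCL = np̄ + 3·√(np̄(1−p̄)) = 41.6667 + 3 × √(41.6667×0.83333) = 41.6667 + 3 × 5.8926 = 59.3443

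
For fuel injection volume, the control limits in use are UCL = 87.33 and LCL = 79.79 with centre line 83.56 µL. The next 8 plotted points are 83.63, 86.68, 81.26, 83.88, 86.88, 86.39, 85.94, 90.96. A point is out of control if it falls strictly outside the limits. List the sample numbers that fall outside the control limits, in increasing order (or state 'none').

8

Compare each point to [79.79, 87.33]: sample 8 = 90.96 > UCL.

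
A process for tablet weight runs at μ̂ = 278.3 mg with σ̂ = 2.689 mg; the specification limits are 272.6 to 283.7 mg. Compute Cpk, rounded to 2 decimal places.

0.67

Cpu = (USL − μ̂) / (3σ̂) = (283.7 − 278.3) / (3 × 2.689) = 0.6694; Cpl = (μ̂ − LSL) / (3σ̂) = (278.3 − 272.6) / (3 × 2.689) = 0.7066; Cpk = min(Cpu, Cpl) = 0.6694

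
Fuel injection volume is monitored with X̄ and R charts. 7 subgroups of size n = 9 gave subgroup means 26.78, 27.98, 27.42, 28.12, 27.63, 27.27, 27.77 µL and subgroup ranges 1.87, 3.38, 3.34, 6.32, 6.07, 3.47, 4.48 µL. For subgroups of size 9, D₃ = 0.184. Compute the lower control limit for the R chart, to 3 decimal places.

R̄ = (1.87 + 3.38 + 3.34 + 6.32 + 6.07 + 3.47 + 4.48) / 7 = 28.9300 / 7 = 4.1329
LCL_R = D₃·R̄ = 0.184 × 4.1329 = 0.7604

0.760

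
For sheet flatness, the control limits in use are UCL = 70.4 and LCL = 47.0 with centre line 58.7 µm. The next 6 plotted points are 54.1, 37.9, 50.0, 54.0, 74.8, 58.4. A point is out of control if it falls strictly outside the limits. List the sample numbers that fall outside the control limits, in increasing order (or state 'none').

2, 5

Compare each point to [47.0, 70.4]: sample 2 = 37.9 < LCL; sample 5 = 74.8 > UCL.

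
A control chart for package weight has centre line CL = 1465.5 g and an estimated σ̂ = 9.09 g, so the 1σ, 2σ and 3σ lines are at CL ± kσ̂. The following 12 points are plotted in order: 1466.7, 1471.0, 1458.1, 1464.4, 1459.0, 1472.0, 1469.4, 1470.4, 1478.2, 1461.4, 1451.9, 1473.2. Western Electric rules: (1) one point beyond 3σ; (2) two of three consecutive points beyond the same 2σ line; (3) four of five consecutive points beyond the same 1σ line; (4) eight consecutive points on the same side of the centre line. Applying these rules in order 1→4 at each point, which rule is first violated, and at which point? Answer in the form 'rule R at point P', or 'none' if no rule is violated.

none

Zone of each point (C = within 1σ̂, B = 1σ̂–2σ̂, A = 2σ̂–3σ̂, * = beyond 3σ̂; sign = side of CL): 1:+C, 2:+C, 3:-C, 4:-C, 5:-C, 6:+C, 7:+C, 8:+C, 9:+B, 10:-C, 11:-B, 12:+C
No rule fires across all 12 points.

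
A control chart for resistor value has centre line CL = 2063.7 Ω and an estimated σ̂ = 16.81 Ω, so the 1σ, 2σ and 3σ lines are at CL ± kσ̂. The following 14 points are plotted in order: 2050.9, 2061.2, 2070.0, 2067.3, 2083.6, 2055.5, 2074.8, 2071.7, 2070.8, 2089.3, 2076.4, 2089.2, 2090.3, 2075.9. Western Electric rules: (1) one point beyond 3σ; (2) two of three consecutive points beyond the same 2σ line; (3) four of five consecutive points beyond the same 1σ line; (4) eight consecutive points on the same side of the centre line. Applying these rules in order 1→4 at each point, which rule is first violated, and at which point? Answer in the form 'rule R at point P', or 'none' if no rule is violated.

rule 4 at point 14

Zone of each point (C = within 1σ̂, B = 1σ̂–2σ̂, A = 2σ̂–3σ̂, * = beyond 3σ̂; sign = side of CL): 1:-C, 2:-C, 3:+C, 4:+C, 5:+B, 6:-C, 7:+C, 8:+C, 9:+C, 10:+B, 11:+C, 12:+B, 13:+B, 14:+C
Rule 4 (eight consecutive points on the same side of the centre line) is satisfied at point 14.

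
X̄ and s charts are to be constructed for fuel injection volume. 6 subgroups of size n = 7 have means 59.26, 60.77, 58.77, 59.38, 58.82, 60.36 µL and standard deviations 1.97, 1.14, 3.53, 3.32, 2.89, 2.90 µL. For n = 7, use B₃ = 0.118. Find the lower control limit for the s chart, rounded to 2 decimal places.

0.31

s̄ = (1.97 + 1.14 + 3.53 + 3.32 + 2.89 + 2.90) / 6 = 2.6250
LCL_s = B₃·s̄ = 0.118 × 2.6250 = 0.3097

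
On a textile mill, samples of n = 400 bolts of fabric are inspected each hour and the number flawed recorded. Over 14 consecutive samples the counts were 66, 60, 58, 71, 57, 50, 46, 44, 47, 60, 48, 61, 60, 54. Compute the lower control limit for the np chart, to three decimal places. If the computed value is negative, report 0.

p̄ = Σdᵢ / (k·n) = 782 / (14 × 400) = 0.13964
LCL = np̄ − 3·√(np̄(1−p̄)) = 55.8571 − 3 × 6.9323 = 35.0602

35.060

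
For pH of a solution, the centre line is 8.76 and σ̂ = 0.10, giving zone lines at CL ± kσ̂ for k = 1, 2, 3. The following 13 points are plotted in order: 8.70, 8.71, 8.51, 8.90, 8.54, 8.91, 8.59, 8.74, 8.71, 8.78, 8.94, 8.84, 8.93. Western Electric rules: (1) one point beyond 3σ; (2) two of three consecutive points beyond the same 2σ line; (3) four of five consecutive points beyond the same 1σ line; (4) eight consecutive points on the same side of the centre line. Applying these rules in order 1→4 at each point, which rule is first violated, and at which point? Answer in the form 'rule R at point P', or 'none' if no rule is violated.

rule 2 at point 5

Zone of each point (C = within 1σ̂, B = 1σ̂–2σ̂, A = 2σ̂–3σ̂, * = beyond 3σ̂; sign = side of CL): 1:-C, 2:-C, 3:-A, 4:+B, 5:-A, 6:+B, 7:-B, 8:-C, 9:-C, 10:+C, 11:+B, 12:+C, 13:+B
Rule 2 (two of three consecutive points beyond the same 2σ limit) is satisfied at point 5.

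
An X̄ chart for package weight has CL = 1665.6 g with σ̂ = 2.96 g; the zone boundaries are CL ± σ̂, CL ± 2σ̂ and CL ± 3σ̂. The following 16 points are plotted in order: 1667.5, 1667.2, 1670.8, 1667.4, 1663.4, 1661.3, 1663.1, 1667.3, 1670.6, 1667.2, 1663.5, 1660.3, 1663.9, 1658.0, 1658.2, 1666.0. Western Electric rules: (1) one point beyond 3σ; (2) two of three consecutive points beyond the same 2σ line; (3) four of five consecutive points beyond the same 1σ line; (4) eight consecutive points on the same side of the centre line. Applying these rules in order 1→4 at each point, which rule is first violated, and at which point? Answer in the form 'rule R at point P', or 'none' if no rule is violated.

rule 2 at point 15

Zone of each point (C = within 1σ̂, B = 1σ̂–2σ̂, A = 2σ̂–3σ̂, * = beyond 3σ̂; sign = side of CL): 1:+C, 2:+C, 3:+B, 4:+C, 5:-C, 6:-B, 7:-C, 8:+C, 9:+B, 10:+C, 11:-C, 12:-B, 13:-C, 14:-A, 15:-A, 16:+C
Rule 2 (two of three consecutive points beyond the same 2σ limit) is satisfied at point 15.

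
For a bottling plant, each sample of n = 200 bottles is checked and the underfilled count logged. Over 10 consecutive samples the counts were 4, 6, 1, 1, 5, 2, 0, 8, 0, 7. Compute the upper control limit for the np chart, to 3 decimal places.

p̄ = Σdᵢ / (k·n) = 34 / (10 × 200) = 0.01700
UCL = np̄ + 3·√(np̄(1−p̄)) = 3.4000 + 3 × √(3.4000×0.98300) = 3.4000 + 3 × 1.8282 = 8.8845

8.885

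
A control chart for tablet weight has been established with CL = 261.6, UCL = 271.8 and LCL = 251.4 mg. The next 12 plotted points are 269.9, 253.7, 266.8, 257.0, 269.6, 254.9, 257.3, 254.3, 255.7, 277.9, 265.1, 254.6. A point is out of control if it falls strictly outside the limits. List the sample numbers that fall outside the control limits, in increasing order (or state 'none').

Compare each point to [251.4, 271.8]: sample 10 = 277.9 > UCL.

10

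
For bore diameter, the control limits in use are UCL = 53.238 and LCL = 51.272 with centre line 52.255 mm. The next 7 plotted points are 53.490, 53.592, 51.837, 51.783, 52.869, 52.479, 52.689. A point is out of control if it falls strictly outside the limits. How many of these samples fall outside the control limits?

Compare each point to [51.272, 53.238]: sample 1 = 53.490 > UCL; sample 2 = 53.592 > UCL.

2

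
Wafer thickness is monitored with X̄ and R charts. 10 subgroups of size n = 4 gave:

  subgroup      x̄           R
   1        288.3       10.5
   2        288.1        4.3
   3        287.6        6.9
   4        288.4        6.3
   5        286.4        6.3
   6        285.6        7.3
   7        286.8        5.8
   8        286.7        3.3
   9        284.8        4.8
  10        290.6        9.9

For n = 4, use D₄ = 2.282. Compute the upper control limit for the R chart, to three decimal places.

R̄ = (10.5 + 4.3 + 6.9 + 6.3 + 6.3 + 7.3 + 5.8 + 3.3 + 4.8 + 9.9) / 10 = 65.4000 / 10 = 6.5400
UCL_R = D₄·R̄ = 2.282 × 6.5400 = 14.9243

14.924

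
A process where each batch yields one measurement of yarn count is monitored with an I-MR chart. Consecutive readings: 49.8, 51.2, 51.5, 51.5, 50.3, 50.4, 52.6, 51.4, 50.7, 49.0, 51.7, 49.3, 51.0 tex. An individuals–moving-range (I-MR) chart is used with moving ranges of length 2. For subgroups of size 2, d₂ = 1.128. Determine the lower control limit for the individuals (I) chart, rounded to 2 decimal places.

X̄ = (49.8 + 51.2 + 51.5 + 51.5 + 50.3 + 50.4 + 52.6 + 51.4 + 50.7 + 49.0 + 51.7 + 49.3 + 51.0) / 13 = 50.8000
Moving ranges: 1.4, 0.3, 0.0, 1.2, 0.1, 2.2, 1.2, 0.7, 1.7, 2.7, 2.4, 1.7; M̄R̄ = 15.6000 / 12 = 1.3000
LCL = X̄ − 3·M̄R̄/d₂ = 50.8000 − 3 × 1.3000 / 1.128 = 47.3426

47.34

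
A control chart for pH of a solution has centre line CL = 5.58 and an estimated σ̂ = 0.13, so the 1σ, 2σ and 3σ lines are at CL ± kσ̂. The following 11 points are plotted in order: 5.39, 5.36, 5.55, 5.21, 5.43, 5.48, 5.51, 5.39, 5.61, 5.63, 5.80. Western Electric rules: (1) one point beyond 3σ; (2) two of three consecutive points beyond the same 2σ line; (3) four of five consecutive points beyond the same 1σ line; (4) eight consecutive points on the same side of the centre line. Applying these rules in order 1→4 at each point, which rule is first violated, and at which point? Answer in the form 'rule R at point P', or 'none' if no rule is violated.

rule 3 at point 5

Zone of each point (C = within 1σ̂, B = 1σ̂–2σ̂, A = 2σ̂–3σ̂, * = beyond 3σ̂; sign = side of CL): 1:-B, 2:-B, 3:-C, 4:-A, 5:-B, 6:-C, 7:-C, 8:-B, 9:+C, 10:+C, 11:+B
Rule 3 (four of five consecutive points beyond the same 1σ limit) is satisfied at point 5.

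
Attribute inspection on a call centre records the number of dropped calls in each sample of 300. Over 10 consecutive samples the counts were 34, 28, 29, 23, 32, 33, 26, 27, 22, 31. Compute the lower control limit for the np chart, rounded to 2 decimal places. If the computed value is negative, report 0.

p̄ = Σdᵢ / (k·n) = 285 / (10 × 300) = 0.09500
LCL = np̄ − 3·√(np̄(1−p̄)) = 28.5000 − 3 × 5.0786 = 13.2641

13.26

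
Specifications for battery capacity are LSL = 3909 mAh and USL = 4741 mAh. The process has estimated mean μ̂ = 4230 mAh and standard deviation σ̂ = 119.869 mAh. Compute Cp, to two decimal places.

1.16

Cp = (USL − LSL) / (6σ̂) = (4741 − 3909) / (6 × 119.869) = 832.0000 / 719.2140 = 1.1568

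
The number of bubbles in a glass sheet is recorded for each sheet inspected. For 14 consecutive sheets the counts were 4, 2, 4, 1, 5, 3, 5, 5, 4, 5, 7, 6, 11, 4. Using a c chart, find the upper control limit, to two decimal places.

c̄ = (4 + 2 + 4 + 1 + 5 + 3 + 5 + 5 + 4 + 5 + 7 + 6 + 11 + 4) / 14 = 66 / 14 = 4.7143
UCL = c̄ + 3√c̄ = 4.7143 + 3 × √4.7143 = 4.7143 + 3 × 2.1712 = 11.2280

11.23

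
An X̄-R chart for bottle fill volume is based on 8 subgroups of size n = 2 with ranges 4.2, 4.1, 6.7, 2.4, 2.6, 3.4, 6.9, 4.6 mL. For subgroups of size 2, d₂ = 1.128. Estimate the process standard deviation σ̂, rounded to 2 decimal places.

3.87

R̄ = (4.2 + 4.1 + 6.7 + 2.4 + 2.6 + 3.4 + 6.9 + 4.6) / 8 = 4.3625
σ̂ = R̄ / d₂ = 4.3625 / 1.128 = 3.8675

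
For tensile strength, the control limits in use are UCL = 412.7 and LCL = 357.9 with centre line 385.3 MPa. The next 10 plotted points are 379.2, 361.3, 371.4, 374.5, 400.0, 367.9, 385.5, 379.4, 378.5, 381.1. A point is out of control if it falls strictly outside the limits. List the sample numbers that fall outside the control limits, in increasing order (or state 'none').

All 10 points lie within [357.9, 412.7].

none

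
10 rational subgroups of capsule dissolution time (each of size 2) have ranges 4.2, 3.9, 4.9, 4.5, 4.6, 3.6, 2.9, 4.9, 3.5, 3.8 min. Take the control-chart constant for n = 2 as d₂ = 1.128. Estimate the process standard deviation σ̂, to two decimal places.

R̄ = (4.2 + 3.9 + 4.9 + 4.5 + 4.6 + 3.6 + 2.9 + 4.9 + 3.5 + 3.8) / 10 = 4.0800
σ̂ = R̄ / d₂ = 4.0800 / 1.128 = 3.6170

3.62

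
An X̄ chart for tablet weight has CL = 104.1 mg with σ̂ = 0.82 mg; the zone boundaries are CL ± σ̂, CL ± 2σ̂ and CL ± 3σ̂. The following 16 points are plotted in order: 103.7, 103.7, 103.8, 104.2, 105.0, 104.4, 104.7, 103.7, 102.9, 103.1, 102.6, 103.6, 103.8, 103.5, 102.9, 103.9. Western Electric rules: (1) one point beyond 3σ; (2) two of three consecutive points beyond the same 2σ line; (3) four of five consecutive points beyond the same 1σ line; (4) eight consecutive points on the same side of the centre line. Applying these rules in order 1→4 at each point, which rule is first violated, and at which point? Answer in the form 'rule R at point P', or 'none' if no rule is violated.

Zone of each point (C = within 1σ̂, B = 1σ̂–2σ̂, A = 2σ̂–3σ̂, * = beyond 3σ̂; sign = side of CL): 1:-C, 2:-C, 3:-C, 4:+C, 5:+B, 6:+C, 7:+C, 8:-C, 9:-B, 10:-B, 11:-B, 12:-C, 13:-C, 14:-C, 15:-B, 16:-C
Rule 4 (eight consecutive points on the same side of the centre line) is satisfied at point 15.

rule 4 at point 15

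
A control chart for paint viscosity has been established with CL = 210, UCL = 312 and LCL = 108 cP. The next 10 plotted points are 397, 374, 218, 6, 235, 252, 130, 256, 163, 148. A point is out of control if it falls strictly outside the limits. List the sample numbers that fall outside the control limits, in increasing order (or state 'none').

1, 2, 4

Compare each point to [108, 312]: sample 1 = 397 > UCL; sample 2 = 374 > UCL; sample 4 = 6 < LCL.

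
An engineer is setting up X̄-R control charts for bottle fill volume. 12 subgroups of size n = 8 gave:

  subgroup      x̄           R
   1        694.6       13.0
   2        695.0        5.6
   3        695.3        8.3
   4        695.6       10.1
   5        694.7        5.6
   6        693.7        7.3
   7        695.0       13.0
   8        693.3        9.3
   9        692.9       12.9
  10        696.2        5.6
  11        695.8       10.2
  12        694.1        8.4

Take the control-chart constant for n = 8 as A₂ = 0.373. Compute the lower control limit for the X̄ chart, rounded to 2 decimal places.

X̄̄ = (694.6 + 695.0 + 695.3 + 695.6 + 694.7 + 693.7 + 695.0 + 693.3 + 692.9 + 696.2 + 695.8 + 694.1) / 12 = 8336.2000 / 12 = 694.6833
R̄ = (13.0 + 5.6 + 8.3 + 10.1 + 5.6 + 7.3 + 13.0 + 9.3 + 12.9 + 5.6 + 10.2 + 8.4) / 12 = 109.3000 / 12 = 9.1083
LCL = X̄̄ − A₂·R̄ = 694.6833 − 0.373 × 9.1083 = 691.2859

691.29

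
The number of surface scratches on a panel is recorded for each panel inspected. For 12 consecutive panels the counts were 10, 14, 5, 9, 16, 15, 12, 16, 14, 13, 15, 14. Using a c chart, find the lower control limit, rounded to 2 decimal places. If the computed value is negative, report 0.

2.04

c̄ = (10 + 14 + 5 + 9 + 16 + 15 + 12 + 16 + 14 + 13 + 15 + 14) / 12 = 153 / 12 = 12.7500
LCL = c̄ − 3√c̄ = 12.7500 − 3 × 3.5707 = 2.0379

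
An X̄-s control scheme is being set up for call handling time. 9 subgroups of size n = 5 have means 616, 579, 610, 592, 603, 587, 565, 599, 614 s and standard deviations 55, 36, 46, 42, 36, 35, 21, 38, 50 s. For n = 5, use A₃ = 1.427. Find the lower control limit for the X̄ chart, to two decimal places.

X̄̄ = (616 + 579 + 610 + 592 + 603 + 587 + 565 + 599 + 614) / 9 = 596.1111
s̄ = (55 + 36 + 46 + 42 + 36 + 35 + 21 + 38 + 50) / 9 = 39.8889
LCL = X̄̄ − A₃·s̄ = 596.1111 − 1.427 × 39.8889 = 539.1897

539.19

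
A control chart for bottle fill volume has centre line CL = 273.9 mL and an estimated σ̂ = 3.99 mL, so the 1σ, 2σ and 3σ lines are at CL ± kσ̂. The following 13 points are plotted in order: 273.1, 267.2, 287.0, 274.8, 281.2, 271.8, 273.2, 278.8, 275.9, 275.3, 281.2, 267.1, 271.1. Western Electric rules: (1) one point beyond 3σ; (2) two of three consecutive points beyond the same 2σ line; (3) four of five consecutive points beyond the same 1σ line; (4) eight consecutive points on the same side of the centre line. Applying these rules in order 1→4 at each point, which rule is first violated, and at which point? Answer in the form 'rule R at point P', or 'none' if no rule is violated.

Zone of each point (C = within 1σ̂, B = 1σ̂–2σ̂, A = 2σ̂–3σ̂, * = beyond 3σ̂; sign = side of CL): 1:-C, 2:-B, 3:+*, 4:+C, 5:+B, 6:-C, 7:-C, 8:+B, 9:+C, 10:+C, 11:+B, 12:-B, 13:-C
Rule 1 (one point beyond the 3σ limits) is satisfied at point 3.

rule 1 at point 3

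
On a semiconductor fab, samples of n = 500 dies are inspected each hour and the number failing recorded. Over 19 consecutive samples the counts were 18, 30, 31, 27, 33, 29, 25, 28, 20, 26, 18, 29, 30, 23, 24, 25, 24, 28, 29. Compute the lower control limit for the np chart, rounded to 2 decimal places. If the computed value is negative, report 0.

p̄ = Σdᵢ / (k·n) = 497 / (19 × 500) = 0.05232
LCL = np̄ − 3·√(np̄(1−p̄)) = 26.1579 − 3 × 4.9789 = 11.2212

11.22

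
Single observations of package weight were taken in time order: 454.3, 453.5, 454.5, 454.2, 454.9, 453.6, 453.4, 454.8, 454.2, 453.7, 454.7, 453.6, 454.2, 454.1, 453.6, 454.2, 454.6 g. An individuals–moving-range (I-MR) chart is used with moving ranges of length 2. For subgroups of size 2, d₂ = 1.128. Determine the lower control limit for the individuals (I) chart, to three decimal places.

X̄ = (454.3 + 453.5 + 454.5 + 454.2 + 454.9 + 453.6 + 453.4 + 454.8 + 454.2 + 453.7 + 454.7 + 453.6 + 454.2 + 454.1 + 453.6 + 454.2 + 454.6) / 17 = 454.1235
Moving ranges: 0.8, 1.0, 0.3, 0.7, 1.3, 0.2, 1.4, 0.6, 0.5, 1.0, 1.1, 0.6, 0.1, 0.5, 0.6, 0.4; M̄R̄ = 11.1000 / 16 = 0.6937
LCL = X̄ − 3·M̄R̄/d₂ = 454.1235 − 3 × 0.6937 / 1.128 = 452.2784

452.278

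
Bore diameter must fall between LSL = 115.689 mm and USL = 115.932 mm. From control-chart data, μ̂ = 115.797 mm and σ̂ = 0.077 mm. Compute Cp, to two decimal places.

Cp = (USL − LSL) / (6σ̂) = (115.932 − 115.689) / (6 × 0.077) = 0.2430 / 0.4620 = 0.5260

0.53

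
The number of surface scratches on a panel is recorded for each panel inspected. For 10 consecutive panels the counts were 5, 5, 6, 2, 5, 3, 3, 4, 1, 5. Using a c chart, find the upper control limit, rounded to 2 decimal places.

c̄ = (5 + 5 + 6 + 2 + 5 + 3 + 3 + 4 + 1 + 5) / 10 = 39 / 10 = 3.9000
UCL = c̄ + 3√c̄ = 3.9000 + 3 × √3.9000 = 3.9000 + 3 × 1.9748 = 9.8245

9.82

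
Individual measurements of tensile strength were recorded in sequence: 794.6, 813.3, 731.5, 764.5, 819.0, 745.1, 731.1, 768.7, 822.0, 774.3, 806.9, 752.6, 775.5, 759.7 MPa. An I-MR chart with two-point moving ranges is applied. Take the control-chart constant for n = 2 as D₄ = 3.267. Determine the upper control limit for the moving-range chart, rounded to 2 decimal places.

Moving ranges: 18.7, 81.8, 33.0, 54.5, 73.9, 14.0, 37.6, 53.3, 47.7, 32.6, 54.3, 22.9, 15.8; M̄R̄ = 540.1000 / 13 = 41.5462
UCL_MR = D₄·M̄R̄ = 3.267 × 41.5462 = 135.7313

135.73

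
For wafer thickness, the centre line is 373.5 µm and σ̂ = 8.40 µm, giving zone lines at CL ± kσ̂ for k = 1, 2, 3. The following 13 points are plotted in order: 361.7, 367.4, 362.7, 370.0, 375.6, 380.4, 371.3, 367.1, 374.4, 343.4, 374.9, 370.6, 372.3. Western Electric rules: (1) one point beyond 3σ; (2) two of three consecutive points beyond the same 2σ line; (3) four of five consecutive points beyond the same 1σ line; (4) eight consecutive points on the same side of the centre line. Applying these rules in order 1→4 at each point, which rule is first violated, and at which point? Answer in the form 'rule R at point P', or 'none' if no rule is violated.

Zone of each point (C = within 1σ̂, B = 1σ̂–2σ̂, A = 2σ̂–3σ̂, * = beyond 3σ̂; sign = side of CL): 1:-B, 2:-C, 3:-B, 4:-C, 5:+C, 6:+C, 7:-C, 8:-C, 9:+C, 10:-*, 11:+C, 12:-C, 13:-C
Rule 1 (one point beyond the 3σ limits) is satisfied at point 10.

rule 1 at point 10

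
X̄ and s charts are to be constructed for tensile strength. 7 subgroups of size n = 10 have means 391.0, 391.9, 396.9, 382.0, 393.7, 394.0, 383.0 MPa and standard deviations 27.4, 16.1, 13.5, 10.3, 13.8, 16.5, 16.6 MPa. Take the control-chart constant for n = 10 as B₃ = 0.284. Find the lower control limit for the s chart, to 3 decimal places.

4.633

s̄ = (27.4 + 16.1 + 13.5 + 10.3 + 13.8 + 16.5 + 16.6) / 7 = 16.3143
LCL_s = B₃·s̄ = 0.284 × 16.3143 = 4.6333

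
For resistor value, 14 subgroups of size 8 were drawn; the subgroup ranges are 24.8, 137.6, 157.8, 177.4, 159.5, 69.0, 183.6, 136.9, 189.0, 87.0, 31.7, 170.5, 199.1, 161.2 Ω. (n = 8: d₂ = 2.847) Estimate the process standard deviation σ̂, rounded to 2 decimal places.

47.30

R̄ = (24.8 + 137.6 + 157.8 + 177.4 + 159.5 + 69.0 + 183.6 + 136.9 + 189.0 + 87.0 + 31.7 + 170.5 + 199.1 + 161.2) / 14 = 134.6500
σ̂ = R̄ / d₂ = 134.6500 / 2.847 = 47.2954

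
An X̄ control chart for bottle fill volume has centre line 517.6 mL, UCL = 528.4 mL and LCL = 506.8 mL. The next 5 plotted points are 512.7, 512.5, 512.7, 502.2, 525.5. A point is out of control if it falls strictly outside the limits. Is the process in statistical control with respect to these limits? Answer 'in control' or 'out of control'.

out of control

Compare each point to [506.8, 528.4]: sample 4 = 502.2 < LCL.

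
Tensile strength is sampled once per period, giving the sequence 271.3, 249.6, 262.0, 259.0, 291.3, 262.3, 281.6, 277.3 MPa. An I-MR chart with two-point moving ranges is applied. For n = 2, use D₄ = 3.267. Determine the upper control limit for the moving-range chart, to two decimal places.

56.94

Moving ranges: 21.7, 12.4, 3.0, 32.3, 29.0, 19.3, 4.3; M̄R̄ = 122.0000 / 7 = 17.4286
UCL_MR = D₄·M̄R̄ = 3.267 × 17.4286 = 56.9391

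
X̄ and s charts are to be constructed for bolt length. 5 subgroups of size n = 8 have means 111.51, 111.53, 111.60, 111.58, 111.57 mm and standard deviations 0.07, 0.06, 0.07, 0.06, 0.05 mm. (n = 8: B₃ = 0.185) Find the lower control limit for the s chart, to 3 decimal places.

0.011

s̄ = (0.07 + 0.06 + 0.07 + 0.06 + 0.05) / 5 = 0.0620
LCL_s = B₃·s̄ = 0.185 × 0.0620 = 0.0115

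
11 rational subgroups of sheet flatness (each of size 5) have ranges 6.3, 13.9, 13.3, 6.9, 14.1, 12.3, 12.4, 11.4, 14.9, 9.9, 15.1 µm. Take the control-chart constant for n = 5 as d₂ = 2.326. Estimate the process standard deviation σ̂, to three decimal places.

5.100

R̄ = (6.3 + 13.9 + 13.3 + 6.9 + 14.1 + 12.3 + 12.4 + 11.4 + 14.9 + 9.9 + 15.1) / 11 = 11.8636
σ̂ = R̄ / d₂ = 11.8636 / 2.326 = 5.1004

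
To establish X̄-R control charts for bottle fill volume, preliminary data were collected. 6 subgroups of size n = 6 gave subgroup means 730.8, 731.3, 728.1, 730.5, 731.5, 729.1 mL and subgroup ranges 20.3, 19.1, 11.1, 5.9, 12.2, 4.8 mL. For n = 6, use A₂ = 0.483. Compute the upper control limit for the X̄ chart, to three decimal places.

736.125

X̄̄ = (730.8 + 731.3 + 728.1 + 730.5 + 731.5 + 729.1) / 6 = 4381.3000 / 6 = 730.2167
R̄ = (20.3 + 19.1 + 11.1 + 5.9 + 12.2 + 4.8) / 6 = 73.4000 / 6 = 12.2333
UCL = X̄̄ + A₂·R̄ = 730.2167 + 0.483 × 12.2333 = 736.1254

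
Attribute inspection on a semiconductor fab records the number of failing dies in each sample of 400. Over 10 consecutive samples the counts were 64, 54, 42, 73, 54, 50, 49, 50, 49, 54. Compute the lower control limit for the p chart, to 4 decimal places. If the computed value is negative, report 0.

0.0835

p̄ = Σdᵢ / (k·n) = 539 / (10 × 400) = 0.13475
LCL = p̄ − 3·√(p̄(1−p̄)/n) = 0.13475 − 3 × 0.01707 = 0.08353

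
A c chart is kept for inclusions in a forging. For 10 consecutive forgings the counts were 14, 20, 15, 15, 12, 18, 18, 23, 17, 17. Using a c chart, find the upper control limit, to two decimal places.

c̄ = (14 + 20 + 15 + 15 + 12 + 18 + 18 + 23 + 17 + 17) / 10 = 169 / 10 = 16.9000
UCL = c̄ + 3√c̄ = 16.9000 + 3 × √16.9000 = 16.9000 + 3 × 4.1110 = 29.2329

29.23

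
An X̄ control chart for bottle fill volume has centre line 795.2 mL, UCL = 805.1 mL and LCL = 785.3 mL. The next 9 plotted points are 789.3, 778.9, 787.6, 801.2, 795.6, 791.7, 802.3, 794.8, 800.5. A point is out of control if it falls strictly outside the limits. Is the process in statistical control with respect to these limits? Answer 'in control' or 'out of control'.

Compare each point to [785.3, 805.1]: sample 2 = 778.9 < LCL.

out of control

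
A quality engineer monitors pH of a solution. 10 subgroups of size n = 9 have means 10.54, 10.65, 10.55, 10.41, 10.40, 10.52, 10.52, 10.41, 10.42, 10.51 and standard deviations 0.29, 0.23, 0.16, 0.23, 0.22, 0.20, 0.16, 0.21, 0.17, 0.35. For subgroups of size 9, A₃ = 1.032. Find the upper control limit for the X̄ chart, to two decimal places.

X̄̄ = (10.54 + 10.65 + 10.55 + 10.41 + 10.40 + 10.52 + 10.52 + 10.41 + 10.42 + 10.51) / 10 = 10.4930
s̄ = (0.29 + 0.23 + 0.16 + 0.23 + 0.22 + 0.20 + 0.16 + 0.21 + 0.17 + 0.35) / 10 = 0.2220
UCL = X̄̄ + A₃·s̄ = 10.4930 + 1.032 × 0.2220 = 10.7221

10.72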